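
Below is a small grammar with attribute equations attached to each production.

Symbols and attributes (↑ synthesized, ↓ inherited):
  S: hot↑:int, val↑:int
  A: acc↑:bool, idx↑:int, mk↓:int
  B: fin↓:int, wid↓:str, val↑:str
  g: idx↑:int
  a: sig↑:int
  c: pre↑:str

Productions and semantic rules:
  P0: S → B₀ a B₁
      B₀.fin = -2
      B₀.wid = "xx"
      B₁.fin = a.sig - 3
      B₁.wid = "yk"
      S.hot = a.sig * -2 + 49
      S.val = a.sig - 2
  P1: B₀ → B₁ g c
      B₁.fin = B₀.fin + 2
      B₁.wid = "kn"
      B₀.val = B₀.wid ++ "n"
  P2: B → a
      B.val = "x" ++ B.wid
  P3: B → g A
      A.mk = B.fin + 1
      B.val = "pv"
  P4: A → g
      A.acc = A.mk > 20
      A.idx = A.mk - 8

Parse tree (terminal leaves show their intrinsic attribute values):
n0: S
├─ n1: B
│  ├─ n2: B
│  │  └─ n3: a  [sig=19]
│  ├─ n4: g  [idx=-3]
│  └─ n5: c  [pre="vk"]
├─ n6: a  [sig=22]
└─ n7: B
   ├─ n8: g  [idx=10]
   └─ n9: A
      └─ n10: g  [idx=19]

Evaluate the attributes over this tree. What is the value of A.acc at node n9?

false

1. n1.fin = -2  [-2]
2. n1.wid = "xx"  ["xx"]
3. n2.fin = 0  [B₀.fin + 2]
4. n2.wid = "kn"  ["kn"]
5. n3.sig = 19  [terminal]
6. n2.val = "xkn"  ["x" ++ B.wid]
7. n4.idx = -3  [terminal]
8. n5.pre = "vk"  [terminal]
9. n1.val = "xxn"  [B₀.wid ++ "n"]
10. n6.sig = 22  [terminal]
11. n7.fin = 19  [a.sig - 3]
12. n7.wid = "yk"  ["yk"]
13. n8.idx = 10  [terminal]
14. n9.mk = 20  [B.fin + 1]
15. n10.idx = 19  [terminal]
16. n9.acc = false  [A.mk > 20]
17. n9.idx = 12  [A.mk - 8]
18. n7.val = "pv"  ["pv"]
19. n0.hot = 5  [a.sig * -2 + 49]
20. n0.val = 20  [a.sig - 2]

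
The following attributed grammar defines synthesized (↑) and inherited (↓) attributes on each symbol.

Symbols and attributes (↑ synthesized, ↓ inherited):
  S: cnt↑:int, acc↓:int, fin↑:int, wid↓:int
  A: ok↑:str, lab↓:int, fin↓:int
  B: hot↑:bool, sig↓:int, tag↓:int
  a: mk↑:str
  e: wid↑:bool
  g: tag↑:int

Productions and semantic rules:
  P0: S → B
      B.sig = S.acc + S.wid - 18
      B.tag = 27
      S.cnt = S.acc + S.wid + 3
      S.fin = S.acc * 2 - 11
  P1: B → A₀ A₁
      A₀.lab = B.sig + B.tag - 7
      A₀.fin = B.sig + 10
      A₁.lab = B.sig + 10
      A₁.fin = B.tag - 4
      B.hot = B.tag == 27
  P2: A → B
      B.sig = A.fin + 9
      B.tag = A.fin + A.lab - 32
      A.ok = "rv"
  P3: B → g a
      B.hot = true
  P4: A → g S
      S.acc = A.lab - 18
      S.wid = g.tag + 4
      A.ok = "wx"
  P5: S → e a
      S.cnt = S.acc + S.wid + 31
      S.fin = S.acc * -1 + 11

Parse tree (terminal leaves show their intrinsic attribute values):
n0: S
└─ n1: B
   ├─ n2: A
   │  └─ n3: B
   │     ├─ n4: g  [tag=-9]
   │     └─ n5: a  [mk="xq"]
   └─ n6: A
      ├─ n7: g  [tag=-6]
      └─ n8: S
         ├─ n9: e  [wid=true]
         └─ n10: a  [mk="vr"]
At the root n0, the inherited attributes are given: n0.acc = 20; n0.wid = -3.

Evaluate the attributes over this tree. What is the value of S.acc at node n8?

-9

1. n0.acc = 20  [given at root]
2. n0.wid = -3  [given at root]
3. n1.sig = -1  [S.acc + S.wid - 18]
4. n1.tag = 27  [27]
5. n2.lab = 19  [B.sig + B.tag - 7]
6. n2.fin = 9  [B.sig + 10]
7. n3.sig = 18  [A.fin + 9]
8. n3.tag = -4  [A.fin + A.lab - 32]
9. n4.tag = -9  [terminal]
10. n5.mk = "xq"  [terminal]
11. n3.hot = true  [true]
12. n2.ok = "rv"  ["rv"]
13. n6.lab = 9  [B.sig + 10]
14. n6.fin = 23  [B.tag - 4]
15. n7.tag = -6  [terminal]
16. n8.acc = -9  [A.lab - 18]
17. n8.wid = -2  [g.tag + 4]
18. n9.wid = true  [terminal]
19. n10.mk = "vr"  [terminal]
20. n8.cnt = 20  [S.acc + S.wid + 31]
21. n8.fin = 20  [S.acc * -1 + 11]
22. n6.ok = "wx"  ["wx"]
23. n1.hot = true  [B.tag == 27]
24. n0.cnt = 20  [S.acc + S.wid + 3]
25. n0.fin = 29  [S.acc * 2 - 11]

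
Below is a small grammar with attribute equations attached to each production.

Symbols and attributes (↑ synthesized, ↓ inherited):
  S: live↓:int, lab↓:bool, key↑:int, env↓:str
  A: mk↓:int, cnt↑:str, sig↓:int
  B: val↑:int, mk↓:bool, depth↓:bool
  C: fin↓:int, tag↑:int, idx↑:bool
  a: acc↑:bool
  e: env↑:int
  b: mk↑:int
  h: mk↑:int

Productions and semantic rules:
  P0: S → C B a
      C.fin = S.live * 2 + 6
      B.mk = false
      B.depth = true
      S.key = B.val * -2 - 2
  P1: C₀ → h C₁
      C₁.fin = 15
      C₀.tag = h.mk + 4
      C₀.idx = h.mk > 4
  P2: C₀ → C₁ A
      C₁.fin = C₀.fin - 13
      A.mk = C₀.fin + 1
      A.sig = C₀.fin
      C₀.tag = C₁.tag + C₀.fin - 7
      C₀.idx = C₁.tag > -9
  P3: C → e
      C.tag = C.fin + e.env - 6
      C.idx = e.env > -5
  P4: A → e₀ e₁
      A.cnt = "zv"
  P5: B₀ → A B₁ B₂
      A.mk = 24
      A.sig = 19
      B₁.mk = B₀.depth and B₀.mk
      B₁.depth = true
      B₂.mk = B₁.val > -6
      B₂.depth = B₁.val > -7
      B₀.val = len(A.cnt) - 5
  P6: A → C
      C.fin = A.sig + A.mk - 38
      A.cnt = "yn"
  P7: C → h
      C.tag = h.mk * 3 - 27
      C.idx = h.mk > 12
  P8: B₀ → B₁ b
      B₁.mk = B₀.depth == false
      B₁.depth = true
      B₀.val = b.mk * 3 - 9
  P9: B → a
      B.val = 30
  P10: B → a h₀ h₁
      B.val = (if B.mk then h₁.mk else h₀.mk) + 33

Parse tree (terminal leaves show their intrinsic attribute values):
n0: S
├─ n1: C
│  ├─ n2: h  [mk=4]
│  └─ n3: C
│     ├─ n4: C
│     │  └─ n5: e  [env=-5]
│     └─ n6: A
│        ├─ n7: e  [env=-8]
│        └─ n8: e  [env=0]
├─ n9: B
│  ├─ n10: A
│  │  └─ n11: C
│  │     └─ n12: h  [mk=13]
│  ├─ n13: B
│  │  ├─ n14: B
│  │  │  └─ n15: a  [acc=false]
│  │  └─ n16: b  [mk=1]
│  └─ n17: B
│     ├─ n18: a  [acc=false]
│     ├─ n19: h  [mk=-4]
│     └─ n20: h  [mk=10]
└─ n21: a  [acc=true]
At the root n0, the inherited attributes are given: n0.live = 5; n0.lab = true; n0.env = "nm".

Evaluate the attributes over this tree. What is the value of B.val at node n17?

1. n0.live = 5  [given at root]
2. n0.lab = true  [given at root]
3. n0.env = "nm"  [given at root]
4. n1.fin = 16  [S.live * 2 + 6]
5. n2.mk = 4  [terminal]
6. n3.fin = 15  [15]
7. n4.fin = 2  [C₀.fin - 13]
8. n5.env = -5  [terminal]
9. n4.tag = -9  [C.fin + e.env - 6]
10. n4.idx = false  [e.env > -5]
11. n6.mk = 16  [C₀.fin + 1]
12. n6.sig = 15  [C₀.fin]
13. n7.env = -8  [terminal]
14. n8.env = 0  [terminal]
15. n6.cnt = "zv"  ["zv"]
16. n3.tag = -1  [C₁.tag + C₀.fin - 7]
17. n3.idx = false  [C₁.tag > -9]
18. n1.tag = 8  [h.mk + 4]
19. n1.idx = false  [h.mk > 4]
20. n9.mk = false  [false]
21. n9.depth = true  [true]
22. n10.mk = 24  [24]
23. n10.sig = 19  [19]
24. n11.fin = 5  [A.sig + A.mk - 38]
25. n12.mk = 13  [terminal]
26. n11.tag = 12  [h.mk * 3 - 27]
27. n11.idx = true  [h.mk > 12]
28. n10.cnt = "yn"  ["yn"]
29. n13.mk = false  [B₀.depth and B₀.mk]
30. n13.depth = true  [true]
31. n14.mk = false  [B₀.depth == false]
32. n14.depth = true  [true]
33. n15.acc = false  [terminal]
34. n14.val = 30  [30]
35. n16.mk = 1  [terminal]
36. n13.val = -6  [b.mk * 3 - 9]
37. n17.mk = false  [B₁.val > -6]
38. n17.depth = true  [B₁.val > -7]
39. n18.acc = false  [terminal]
40. n19.mk = -4  [terminal]
41. n20.mk = 10  [terminal]
42. n17.val = 29  [(if B.mk then h₁.mk else h₀.mk) + 33]
43. n9.val = -3  [len(A.cnt) - 5]
44. n21.acc = true  [terminal]
45. n0.key = 4  [B.val * -2 - 2]

29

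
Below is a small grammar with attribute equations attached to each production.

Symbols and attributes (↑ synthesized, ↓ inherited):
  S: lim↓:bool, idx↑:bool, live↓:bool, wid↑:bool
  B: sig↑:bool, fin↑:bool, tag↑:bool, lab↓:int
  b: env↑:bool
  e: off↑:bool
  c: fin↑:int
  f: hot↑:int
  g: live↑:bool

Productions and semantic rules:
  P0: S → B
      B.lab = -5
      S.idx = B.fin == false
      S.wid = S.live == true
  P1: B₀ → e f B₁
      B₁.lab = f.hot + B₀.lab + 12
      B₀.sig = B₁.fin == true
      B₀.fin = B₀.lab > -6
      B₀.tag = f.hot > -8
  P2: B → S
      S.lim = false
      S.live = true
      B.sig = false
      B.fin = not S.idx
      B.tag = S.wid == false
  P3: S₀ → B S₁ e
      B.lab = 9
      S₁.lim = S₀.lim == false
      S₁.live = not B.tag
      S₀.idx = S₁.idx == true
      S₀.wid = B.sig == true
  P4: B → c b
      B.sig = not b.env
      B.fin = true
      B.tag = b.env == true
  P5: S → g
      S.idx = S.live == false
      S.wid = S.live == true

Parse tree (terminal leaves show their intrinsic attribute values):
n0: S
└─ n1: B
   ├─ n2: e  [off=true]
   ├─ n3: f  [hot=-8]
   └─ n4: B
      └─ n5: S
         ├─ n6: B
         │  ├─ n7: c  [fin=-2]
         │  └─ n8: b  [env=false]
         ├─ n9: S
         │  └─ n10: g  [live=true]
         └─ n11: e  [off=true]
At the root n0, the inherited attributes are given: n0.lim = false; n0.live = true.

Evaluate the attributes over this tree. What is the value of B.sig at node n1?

true

1. n0.lim = false  [given at root]
2. n0.live = true  [given at root]
3. n1.lab = -5  [-5]
4. n2.off = true  [terminal]
5. n3.hot = -8  [terminal]
6. n4.lab = -1  [f.hot + B₀.lab + 12]
7. n5.lim = false  [false]
8. n5.live = true  [true]
9. n6.lab = 9  [9]
10. n7.fin = -2  [terminal]
11. n8.env = false  [terminal]
12. n6.sig = true  [not b.env]
13. n6.fin = true  [true]
14. n6.tag = false  [b.env == true]
15. n9.lim = true  [S₀.lim == false]
16. n9.live = true  [not B.tag]
17. n10.live = true  [terminal]
18. n9.idx = false  [S.live == false]
19. n9.wid = true  [S.live == true]
20. n11.off = true  [terminal]
21. n5.idx = false  [S₁.idx == true]
22. n5.wid = true  [B.sig == true]
23. n4.sig = false  [false]
24. n4.fin = true  [not S.idx]
25. n4.tag = false  [S.wid == false]
26. n1.sig = true  [B₁.fin == true]
27. n1.fin = true  [B₀.lab > -6]
28. n1.tag = false  [f.hot > -8]
29. n0.idx = false  [B.fin == false]
30. n0.wid = true  [S.live == true]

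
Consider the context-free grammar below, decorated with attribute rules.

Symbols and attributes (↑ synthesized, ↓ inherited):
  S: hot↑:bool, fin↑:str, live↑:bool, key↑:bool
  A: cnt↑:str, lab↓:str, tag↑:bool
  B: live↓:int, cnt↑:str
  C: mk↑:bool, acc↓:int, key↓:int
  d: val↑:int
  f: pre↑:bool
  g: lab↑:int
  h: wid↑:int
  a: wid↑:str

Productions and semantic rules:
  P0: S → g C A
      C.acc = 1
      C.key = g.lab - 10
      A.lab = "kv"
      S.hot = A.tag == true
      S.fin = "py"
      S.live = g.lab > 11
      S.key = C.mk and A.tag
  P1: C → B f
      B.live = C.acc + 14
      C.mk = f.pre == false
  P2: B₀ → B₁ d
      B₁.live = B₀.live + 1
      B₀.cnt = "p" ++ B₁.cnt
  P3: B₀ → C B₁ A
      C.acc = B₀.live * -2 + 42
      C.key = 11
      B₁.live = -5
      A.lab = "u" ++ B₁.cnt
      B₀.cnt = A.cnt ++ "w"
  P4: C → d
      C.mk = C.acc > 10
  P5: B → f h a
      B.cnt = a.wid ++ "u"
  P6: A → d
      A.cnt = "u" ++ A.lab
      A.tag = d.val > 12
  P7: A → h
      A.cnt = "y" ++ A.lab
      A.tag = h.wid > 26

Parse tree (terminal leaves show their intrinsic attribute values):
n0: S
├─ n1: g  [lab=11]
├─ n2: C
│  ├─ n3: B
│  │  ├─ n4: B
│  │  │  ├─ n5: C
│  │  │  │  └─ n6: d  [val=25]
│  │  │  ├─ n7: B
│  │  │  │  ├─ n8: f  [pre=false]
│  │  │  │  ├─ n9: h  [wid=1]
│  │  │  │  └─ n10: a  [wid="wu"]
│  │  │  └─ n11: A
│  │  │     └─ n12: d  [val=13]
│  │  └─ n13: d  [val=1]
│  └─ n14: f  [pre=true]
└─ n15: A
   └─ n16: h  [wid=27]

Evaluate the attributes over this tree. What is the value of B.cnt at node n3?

1. n1.lab = 11  [terminal]
2. n2.acc = 1  [1]
3. n2.key = 1  [g.lab - 10]
4. n3.live = 15  [C.acc + 14]
5. n4.live = 16  [B₀.live + 1]
6. n5.acc = 10  [B₀.live * -2 + 42]
7. n5.key = 11  [11]
8. n6.val = 25  [terminal]
9. n5.mk = false  [C.acc > 10]
10. n7.live = -5  [-5]
11. n8.pre = false  [terminal]
12. n9.wid = 1  [terminal]
13. n10.wid = "wu"  [terminal]
14. n7.cnt = "wuu"  [a.wid ++ "u"]
15. n11.lab = "uwuu"  ["u" ++ B₁.cnt]
16. n12.val = 13  [terminal]
17. n11.cnt = "uuwuu"  ["u" ++ A.lab]
18. n11.tag = true  [d.val > 12]
19. n4.cnt = "uuwuuw"  [A.cnt ++ "w"]
20. n13.val = 1  [terminal]
21. n3.cnt = "puuwuuw"  ["p" ++ B₁.cnt]
22. n14.pre = true  [terminal]
23. n2.mk = false  [f.pre == false]
24. n15.lab = "kv"  ["kv"]
25. n16.wid = 27  [terminal]
26. n15.cnt = "ykv"  ["y" ++ A.lab]
27. n15.tag = true  [h.wid > 26]
28. n0.hot = true  [A.tag == true]
29. n0.fin = "py"  ["py"]
30. n0.live = false  [g.lab > 11]
31. n0.key = false  [C.mk and A.tag]

"puuwuuw"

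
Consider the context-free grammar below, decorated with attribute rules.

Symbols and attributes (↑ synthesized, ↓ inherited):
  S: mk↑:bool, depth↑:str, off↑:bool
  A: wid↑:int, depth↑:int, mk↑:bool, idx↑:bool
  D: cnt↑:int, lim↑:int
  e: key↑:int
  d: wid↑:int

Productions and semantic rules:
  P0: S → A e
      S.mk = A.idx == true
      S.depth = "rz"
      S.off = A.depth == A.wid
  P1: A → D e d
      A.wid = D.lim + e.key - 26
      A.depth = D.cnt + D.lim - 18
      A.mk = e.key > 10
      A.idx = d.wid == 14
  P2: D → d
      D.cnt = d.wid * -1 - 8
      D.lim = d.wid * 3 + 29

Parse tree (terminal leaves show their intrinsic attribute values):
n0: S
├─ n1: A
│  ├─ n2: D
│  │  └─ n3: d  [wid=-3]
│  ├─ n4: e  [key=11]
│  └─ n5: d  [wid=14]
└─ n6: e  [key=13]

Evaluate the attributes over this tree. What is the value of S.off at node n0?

false

1. n3.wid = -3  [terminal]
2. n2.cnt = -5  [d.wid * -1 - 8]
3. n2.lim = 20  [d.wid * 3 + 29]
4. n4.key = 11  [terminal]
5. n5.wid = 14  [terminal]
6. n1.wid = 5  [D.lim + e.key - 26]
7. n1.depth = -3  [D.cnt + D.lim - 18]
8. n1.mk = true  [e.key > 10]
9. n1.idx = true  [d.wid == 14]
10. n6.key = 13  [terminal]
11. n0.mk = true  [A.idx == true]
12. n0.depth = "rz"  ["rz"]
13. n0.off = false  [A.depth == A.wid]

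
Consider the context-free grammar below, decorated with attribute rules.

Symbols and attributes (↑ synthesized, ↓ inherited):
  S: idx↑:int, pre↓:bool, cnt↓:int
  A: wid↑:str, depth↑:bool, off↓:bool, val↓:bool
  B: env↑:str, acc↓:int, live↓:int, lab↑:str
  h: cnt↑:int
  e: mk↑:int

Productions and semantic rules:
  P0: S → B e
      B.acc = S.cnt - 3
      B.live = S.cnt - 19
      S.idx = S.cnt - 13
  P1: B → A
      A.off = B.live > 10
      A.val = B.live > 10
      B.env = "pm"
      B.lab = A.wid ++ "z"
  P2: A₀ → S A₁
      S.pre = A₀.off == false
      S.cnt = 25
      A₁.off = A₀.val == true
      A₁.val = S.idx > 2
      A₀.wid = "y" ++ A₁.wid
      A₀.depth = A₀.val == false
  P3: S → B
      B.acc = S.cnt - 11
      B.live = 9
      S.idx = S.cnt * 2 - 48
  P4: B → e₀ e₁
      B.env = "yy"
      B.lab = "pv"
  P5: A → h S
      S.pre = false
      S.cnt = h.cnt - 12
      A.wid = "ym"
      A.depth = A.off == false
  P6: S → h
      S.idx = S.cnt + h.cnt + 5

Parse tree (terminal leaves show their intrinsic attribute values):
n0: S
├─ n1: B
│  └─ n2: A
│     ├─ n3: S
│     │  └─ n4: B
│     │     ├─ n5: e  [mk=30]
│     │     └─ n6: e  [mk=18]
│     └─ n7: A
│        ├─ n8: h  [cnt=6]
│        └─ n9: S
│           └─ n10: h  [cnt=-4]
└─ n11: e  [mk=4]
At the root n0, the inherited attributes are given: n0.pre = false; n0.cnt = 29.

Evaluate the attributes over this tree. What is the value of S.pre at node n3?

true

1. n0.pre = false  [given at root]
2. n0.cnt = 29  [given at root]
3. n1.acc = 26  [S.cnt - 3]
4. n1.live = 10  [S.cnt - 19]
5. n2.off = false  [B.live > 10]
6. n2.val = false  [B.live > 10]
7. n3.pre = true  [A₀.off == false]
8. n3.cnt = 25  [25]
9. n4.acc = 14  [S.cnt - 11]
10. n4.live = 9  [9]
11. n5.mk = 30  [terminal]
12. n6.mk = 18  [terminal]
13. n4.env = "yy"  ["yy"]
14. n4.lab = "pv"  ["pv"]
15. n3.idx = 2  [S.cnt * 2 - 48]
16. n7.off = false  [A₀.val == true]
17. n7.val = false  [S.idx > 2]
18. n8.cnt = 6  [terminal]
19. n9.pre = false  [false]
20. n9.cnt = -6  [h.cnt - 12]
21. n10.cnt = -4  [terminal]
22. n9.idx = -5  [S.cnt + h.cnt + 5]
23. n7.wid = "ym"  ["ym"]
24. n7.depth = true  [A.off == false]
25. n2.wid = "yym"  ["y" ++ A₁.wid]
26. n2.depth = true  [A₀.val == false]
27. n1.env = "pm"  ["pm"]
28. n1.lab = "yymz"  [A.wid ++ "z"]
29. n11.mk = 4  [terminal]
30. n0.idx = 16  [S.cnt - 13]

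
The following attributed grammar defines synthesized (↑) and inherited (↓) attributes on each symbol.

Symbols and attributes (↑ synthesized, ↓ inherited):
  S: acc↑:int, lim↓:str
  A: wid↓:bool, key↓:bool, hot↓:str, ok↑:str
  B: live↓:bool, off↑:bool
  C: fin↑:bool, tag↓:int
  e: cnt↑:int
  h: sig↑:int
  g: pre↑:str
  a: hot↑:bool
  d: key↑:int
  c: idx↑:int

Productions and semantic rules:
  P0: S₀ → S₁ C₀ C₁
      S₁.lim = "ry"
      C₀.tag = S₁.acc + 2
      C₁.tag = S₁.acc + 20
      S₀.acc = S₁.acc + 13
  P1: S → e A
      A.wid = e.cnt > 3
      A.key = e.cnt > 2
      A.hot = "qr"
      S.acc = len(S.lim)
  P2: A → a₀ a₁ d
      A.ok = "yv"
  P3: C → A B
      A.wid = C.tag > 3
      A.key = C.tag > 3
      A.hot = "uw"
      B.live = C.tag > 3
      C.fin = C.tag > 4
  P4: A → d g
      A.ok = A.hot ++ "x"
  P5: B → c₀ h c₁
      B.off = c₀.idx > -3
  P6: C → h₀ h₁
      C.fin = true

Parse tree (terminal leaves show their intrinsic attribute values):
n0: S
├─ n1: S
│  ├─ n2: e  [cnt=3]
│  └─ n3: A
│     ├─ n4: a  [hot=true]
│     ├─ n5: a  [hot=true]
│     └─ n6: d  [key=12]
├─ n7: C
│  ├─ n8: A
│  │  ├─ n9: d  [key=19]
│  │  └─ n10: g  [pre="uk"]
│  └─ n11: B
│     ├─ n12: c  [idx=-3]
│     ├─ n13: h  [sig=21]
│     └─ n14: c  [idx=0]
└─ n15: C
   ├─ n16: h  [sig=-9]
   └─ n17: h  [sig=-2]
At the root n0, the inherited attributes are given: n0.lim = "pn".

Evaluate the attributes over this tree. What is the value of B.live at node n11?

1. n0.lim = "pn"  [given at root]
2. n1.lim = "ry"  ["ry"]
3. n2.cnt = 3  [terminal]
4. n3.wid = false  [e.cnt > 3]
5. n3.key = true  [e.cnt > 2]
6. n3.hot = "qr"  ["qr"]
7. n4.hot = true  [terminal]
8. n5.hot = true  [terminal]
9. n6.key = 12  [terminal]
10. n3.ok = "yv"  ["yv"]
11. n1.acc = 2  [len(S.lim)]
12. n7.tag = 4  [S₁.acc + 2]
13. n8.wid = true  [C.tag > 3]
14. n8.key = true  [C.tag > 3]
15. n8.hot = "uw"  ["uw"]
16. n9.key = 19  [terminal]
17. n10.pre = "uk"  [terminal]
18. n8.ok = "uwx"  [A.hot ++ "x"]
19. n11.live = true  [C.tag > 3]
20. n12.idx = -3  [terminal]
21. n13.sig = 21  [terminal]
22. n14.idx = 0  [terminal]
23. n11.off = false  [c₀.idx > -3]
24. n7.fin = false  [C.tag > 4]
25. n15.tag = 22  [S₁.acc + 20]
26. n16.sig = -9  [terminal]
27. n17.sig = -2  [terminal]
28. n15.fin = true  [true]
29. n0.acc = 15  [S₁.acc + 13]

true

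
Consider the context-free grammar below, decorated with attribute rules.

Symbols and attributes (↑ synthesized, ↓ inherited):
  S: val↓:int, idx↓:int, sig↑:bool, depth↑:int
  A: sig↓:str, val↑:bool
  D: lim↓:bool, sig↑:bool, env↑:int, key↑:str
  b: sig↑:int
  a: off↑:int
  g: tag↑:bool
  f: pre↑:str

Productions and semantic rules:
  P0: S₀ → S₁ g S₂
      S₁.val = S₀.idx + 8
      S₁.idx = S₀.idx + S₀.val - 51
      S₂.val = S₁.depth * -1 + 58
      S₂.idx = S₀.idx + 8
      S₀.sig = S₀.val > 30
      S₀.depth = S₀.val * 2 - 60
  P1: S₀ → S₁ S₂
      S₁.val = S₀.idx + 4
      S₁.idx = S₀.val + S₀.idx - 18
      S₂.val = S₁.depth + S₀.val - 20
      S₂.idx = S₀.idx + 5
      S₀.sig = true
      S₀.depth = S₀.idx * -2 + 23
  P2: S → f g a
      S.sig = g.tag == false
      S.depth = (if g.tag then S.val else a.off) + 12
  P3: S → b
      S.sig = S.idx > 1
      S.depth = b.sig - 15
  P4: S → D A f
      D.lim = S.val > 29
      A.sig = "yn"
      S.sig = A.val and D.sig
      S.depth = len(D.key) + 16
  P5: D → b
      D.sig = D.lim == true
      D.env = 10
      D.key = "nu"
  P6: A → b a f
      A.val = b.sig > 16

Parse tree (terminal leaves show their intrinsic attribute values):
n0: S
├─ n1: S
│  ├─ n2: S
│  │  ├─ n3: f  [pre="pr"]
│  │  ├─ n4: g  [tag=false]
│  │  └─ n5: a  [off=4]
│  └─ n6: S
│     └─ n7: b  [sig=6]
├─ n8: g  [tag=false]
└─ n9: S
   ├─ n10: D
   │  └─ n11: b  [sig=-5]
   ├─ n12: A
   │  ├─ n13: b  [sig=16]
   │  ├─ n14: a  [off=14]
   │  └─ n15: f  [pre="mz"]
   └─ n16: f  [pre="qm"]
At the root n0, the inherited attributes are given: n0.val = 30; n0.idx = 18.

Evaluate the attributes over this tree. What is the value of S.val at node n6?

1. n0.val = 30  [given at root]
2. n0.idx = 18  [given at root]
3. n1.val = 26  [S₀.idx + 8]
4. n1.idx = -3  [S₀.idx + S₀.val - 51]
5. n2.val = 1  [S₀.idx + 4]
6. n2.idx = 5  [S₀.val + S₀.idx - 18]
7. n3.pre = "pr"  [terminal]
8. n4.tag = false  [terminal]
9. n5.off = 4  [terminal]
10. n2.sig = true  [g.tag == false]
11. n2.depth = 16  [(if g.tag then S.val else a.off) + 12]
12. n6.val = 22  [S₁.depth + S₀.val - 20]
13. n6.idx = 2  [S₀.idx + 5]
14. n7.sig = 6  [terminal]
15. n6.sig = true  [S.idx > 1]
16. n6.depth = -9  [b.sig - 15]
17. n1.sig = true  [true]
18. n1.depth = 29  [S₀.idx * -2 + 23]
19. n8.tag = false  [terminal]
20. n9.val = 29  [S₁.depth * -1 + 58]
21. n9.idx = 26  [S₀.idx + 8]
22. n10.lim = false  [S.val > 29]
23. n11.sig = -5  [terminal]
24. n10.sig = false  [D.lim == true]
25. n10.env = 10  [10]
26. n10.key = "nu"  ["nu"]
27. n12.sig = "yn"  ["yn"]
28. n13.sig = 16  [terminal]
29. n14.off = 14  [terminal]
30. n15.pre = "mz"  [terminal]
31. n12.val = false  [b.sig > 16]
32. n16.pre = "qm"  [terminal]
33. n9.sig = false  [A.val and D.sig]
34. n9.depth = 18  [len(D.key) + 16]
35. n0.sig = false  [S₀.val > 30]
36. n0.depth = 0  [S₀.val * 2 - 60]

22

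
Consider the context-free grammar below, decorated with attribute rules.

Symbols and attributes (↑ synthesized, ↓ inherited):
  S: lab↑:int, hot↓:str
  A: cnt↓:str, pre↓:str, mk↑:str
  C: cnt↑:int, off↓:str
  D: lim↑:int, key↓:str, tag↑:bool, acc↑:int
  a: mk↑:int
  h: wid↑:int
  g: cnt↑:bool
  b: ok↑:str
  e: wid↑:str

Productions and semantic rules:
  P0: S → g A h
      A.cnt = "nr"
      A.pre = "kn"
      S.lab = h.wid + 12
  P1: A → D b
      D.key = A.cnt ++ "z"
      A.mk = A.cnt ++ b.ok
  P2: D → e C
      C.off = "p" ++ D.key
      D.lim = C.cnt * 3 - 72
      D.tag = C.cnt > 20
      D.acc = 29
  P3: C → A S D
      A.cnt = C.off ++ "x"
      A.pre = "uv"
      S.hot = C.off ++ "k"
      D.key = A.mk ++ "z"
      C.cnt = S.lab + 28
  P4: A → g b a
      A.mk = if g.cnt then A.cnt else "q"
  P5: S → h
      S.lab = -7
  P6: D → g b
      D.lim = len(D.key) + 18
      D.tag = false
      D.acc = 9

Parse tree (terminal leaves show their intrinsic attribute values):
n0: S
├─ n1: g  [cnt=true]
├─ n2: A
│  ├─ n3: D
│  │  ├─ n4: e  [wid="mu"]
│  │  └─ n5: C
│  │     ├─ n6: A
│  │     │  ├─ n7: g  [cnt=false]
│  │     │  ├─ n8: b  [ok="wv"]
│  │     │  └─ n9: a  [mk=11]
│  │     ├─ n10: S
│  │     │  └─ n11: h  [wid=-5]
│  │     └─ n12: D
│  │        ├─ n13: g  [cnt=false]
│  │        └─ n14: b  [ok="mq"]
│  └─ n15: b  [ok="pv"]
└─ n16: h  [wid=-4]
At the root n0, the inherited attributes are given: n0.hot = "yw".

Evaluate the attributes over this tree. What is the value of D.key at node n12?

1. n0.hot = "yw"  [given at root]
2. n1.cnt = true  [terminal]
3. n2.cnt = "nr"  ["nr"]
4. n2.pre = "kn"  ["kn"]
5. n3.key = "nrz"  [A.cnt ++ "z"]
6. n4.wid = "mu"  [terminal]
7. n5.off = "pnrz"  ["p" ++ D.key]
8. n6.cnt = "pnrzx"  [C.off ++ "x"]
9. n6.pre = "uv"  ["uv"]
10. n7.cnt = false  [terminal]
11. n8.ok = "wv"  [terminal]
12. n9.mk = 11  [terminal]
13. n6.mk = "q"  [if g.cnt then A.cnt else "q"]
14. n10.hot = "pnrzk"  [C.off ++ "k"]
15. n11.wid = -5  [terminal]
16. n10.lab = -7  [-7]
17. n12.key = "qz"  [A.mk ++ "z"]
18. n13.cnt = false  [terminal]
19. n14.ok = "mq"  [terminal]
20. n12.lim = 20  [len(D.key) + 18]
21. n12.tag = false  [false]
22. n12.acc = 9  [9]
23. n5.cnt = 21  [S.lab + 28]
24. n3.lim = -9  [C.cnt * 3 - 72]
25. n3.tag = true  [C.cnt > 20]
26. n3.acc = 29  [29]
27. n15.ok = "pv"  [terminal]
28. n2.mk = "nrpv"  [A.cnt ++ b.ok]
29. n16.wid = -4  [terminal]
30. n0.lab = 8  [h.wid + 12]

"qz"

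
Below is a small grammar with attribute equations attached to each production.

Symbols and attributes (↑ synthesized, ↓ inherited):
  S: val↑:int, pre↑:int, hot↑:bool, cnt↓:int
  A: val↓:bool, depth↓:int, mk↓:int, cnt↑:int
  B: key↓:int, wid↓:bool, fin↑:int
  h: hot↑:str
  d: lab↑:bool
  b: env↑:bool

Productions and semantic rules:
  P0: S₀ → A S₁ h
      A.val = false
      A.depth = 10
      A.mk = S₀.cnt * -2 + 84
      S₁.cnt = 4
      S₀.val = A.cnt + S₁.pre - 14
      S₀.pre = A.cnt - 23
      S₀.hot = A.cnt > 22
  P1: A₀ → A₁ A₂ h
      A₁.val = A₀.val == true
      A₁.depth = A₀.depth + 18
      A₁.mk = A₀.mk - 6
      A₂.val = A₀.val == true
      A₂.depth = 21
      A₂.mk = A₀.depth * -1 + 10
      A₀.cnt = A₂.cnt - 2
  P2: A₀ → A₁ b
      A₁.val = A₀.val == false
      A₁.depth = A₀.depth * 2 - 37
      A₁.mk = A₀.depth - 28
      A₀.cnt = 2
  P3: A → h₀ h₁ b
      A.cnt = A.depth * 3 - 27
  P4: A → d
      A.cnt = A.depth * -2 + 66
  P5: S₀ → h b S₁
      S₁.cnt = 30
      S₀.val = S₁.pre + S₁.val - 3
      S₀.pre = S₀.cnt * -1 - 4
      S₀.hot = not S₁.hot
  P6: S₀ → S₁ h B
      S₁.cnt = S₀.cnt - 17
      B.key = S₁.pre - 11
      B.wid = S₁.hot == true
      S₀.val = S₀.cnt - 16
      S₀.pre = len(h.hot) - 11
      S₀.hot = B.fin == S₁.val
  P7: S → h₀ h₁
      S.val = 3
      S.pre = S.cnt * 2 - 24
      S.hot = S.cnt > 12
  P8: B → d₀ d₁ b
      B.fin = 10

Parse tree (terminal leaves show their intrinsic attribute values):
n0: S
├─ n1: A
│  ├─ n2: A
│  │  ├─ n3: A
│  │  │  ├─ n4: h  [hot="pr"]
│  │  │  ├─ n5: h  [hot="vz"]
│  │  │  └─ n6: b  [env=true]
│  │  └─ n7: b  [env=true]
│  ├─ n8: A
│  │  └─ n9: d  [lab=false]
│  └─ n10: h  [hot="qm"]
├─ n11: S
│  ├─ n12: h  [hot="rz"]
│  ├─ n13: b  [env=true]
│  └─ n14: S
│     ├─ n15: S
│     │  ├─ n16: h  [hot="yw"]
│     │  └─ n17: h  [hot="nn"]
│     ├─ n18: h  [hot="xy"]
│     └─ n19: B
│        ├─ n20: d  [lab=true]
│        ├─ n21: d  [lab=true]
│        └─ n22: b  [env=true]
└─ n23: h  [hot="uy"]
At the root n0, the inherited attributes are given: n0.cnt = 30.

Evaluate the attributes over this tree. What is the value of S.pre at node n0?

1. n0.cnt = 30  [given at root]
2. n1.val = false  [false]
3. n1.depth = 10  [10]
4. n1.mk = 24  [S₀.cnt * -2 + 84]
5. n2.val = false  [A₀.val == true]
6. n2.depth = 28  [A₀.depth + 18]
7. n2.mk = 18  [A₀.mk - 6]
8. n3.val = true  [A₀.val == false]
9. n3.depth = 19  [A₀.depth * 2 - 37]
10. n3.mk = 0  [A₀.depth - 28]
11. n4.hot = "pr"  [terminal]
12. n5.hot = "vz"  [terminal]
13. n6.env = true  [terminal]
14. n3.cnt = 30  [A.depth * 3 - 27]
15. n7.env = true  [terminal]
16. n2.cnt = 2  [2]
17. n8.val = false  [A₀.val == true]
18. n8.depth = 21  [21]
19. n8.mk = 0  [A₀.depth * -1 + 10]
20. n9.lab = false  [terminal]
21. n8.cnt = 24  [A.depth * -2 + 66]
22. n10.hot = "qm"  [terminal]
23. n1.cnt = 22  [A₂.cnt - 2]
24. n11.cnt = 4  [4]
25. n12.hot = "rz"  [terminal]
26. n13.env = true  [terminal]
27. n14.cnt = 30  [30]
28. n15.cnt = 13  [S₀.cnt - 17]
29. n16.hot = "yw"  [terminal]
30. n17.hot = "nn"  [terminal]
31. n15.val = 3  [3]
32. n15.pre = 2  [S.cnt * 2 - 24]
33. n15.hot = true  [S.cnt > 12]
34. n18.hot = "xy"  [terminal]
35. n19.key = -9  [S₁.pre - 11]
36. n19.wid = true  [S₁.hot == true]
37. n20.lab = true  [terminal]
38. n21.lab = true  [terminal]
39. n22.env = true  [terminal]
40. n19.fin = 10  [10]
41. n14.val = 14  [S₀.cnt - 16]
42. n14.pre = -9  [len(h.hot) - 11]
43. n14.hot = false  [B.fin == S₁.val]
44. n11.val = 2  [S₁.pre + S₁.val - 3]
45. n11.pre = -8  [S₀.cnt * -1 - 4]
46. n11.hot = true  [not S₁.hot]
47. n23.hot = "uy"  [terminal]
48. n0.val = 0  [A.cnt + S₁.pre - 14]
49. n0.pre = -1  [A.cnt - 23]
50. n0.hot = false  [A.cnt > 22]

-1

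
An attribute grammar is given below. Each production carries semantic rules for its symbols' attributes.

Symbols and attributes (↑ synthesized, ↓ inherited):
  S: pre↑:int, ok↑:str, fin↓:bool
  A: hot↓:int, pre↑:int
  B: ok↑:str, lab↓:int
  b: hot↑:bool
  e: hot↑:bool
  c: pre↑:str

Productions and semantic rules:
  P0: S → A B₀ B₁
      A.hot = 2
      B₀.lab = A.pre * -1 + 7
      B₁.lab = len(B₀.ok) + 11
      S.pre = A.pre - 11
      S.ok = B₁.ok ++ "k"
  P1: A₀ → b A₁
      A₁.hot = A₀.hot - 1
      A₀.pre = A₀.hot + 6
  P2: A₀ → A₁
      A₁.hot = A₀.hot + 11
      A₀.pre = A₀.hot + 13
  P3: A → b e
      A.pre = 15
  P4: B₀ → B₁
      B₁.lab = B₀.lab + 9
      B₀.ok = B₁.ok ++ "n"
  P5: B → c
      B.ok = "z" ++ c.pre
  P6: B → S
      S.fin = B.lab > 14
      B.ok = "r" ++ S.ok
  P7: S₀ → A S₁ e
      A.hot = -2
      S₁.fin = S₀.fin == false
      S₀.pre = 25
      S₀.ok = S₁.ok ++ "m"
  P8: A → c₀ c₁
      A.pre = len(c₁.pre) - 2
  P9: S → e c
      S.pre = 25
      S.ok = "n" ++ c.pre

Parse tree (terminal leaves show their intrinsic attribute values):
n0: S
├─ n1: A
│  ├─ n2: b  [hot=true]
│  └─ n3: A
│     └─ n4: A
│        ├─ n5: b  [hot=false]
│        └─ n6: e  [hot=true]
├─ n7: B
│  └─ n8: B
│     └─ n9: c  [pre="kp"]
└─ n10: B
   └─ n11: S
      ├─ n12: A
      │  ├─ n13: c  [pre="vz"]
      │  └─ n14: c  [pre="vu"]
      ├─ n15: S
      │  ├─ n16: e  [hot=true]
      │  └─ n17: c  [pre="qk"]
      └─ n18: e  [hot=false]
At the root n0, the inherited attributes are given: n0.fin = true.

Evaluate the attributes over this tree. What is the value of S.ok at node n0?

1. n0.fin = true  [given at root]
2. n1.hot = 2  [2]
3. n2.hot = true  [terminal]
4. n3.hot = 1  [A₀.hot - 1]
5. n4.hot = 12  [A₀.hot + 11]
6. n5.hot = false  [terminal]
7. n6.hot = true  [terminal]
8. n4.pre = 15  [15]
9. n3.pre = 14  [A₀.hot + 13]
10. n1.pre = 8  [A₀.hot + 6]
11. n7.lab = -1  [A.pre * -1 + 7]
12. n8.lab = 8  [B₀.lab + 9]
13. n9.pre = "kp"  [terminal]
14. n8.ok = "zkp"  ["z" ++ c.pre]
15. n7.ok = "zkpn"  [B₁.ok ++ "n"]
16. n10.lab = 15  [len(B₀.ok) + 11]
17. n11.fin = true  [B.lab > 14]
18. n12.hot = -2  [-2]
19. n13.pre = "vz"  [terminal]
20. n14.pre = "vu"  [terminal]
21. n12.pre = 0  [len(c₁.pre) - 2]
22. n15.fin = false  [S₀.fin == false]
23. n16.hot = true  [terminal]
24. n17.pre = "qk"  [terminal]
25. n15.pre = 25  [25]
26. n15.ok = "nqk"  ["n" ++ c.pre]
27. n18.hot = false  [terminal]
28. n11.pre = 25  [25]
29. n11.ok = "nqkm"  [S₁.ok ++ "m"]
30. n10.ok = "rnqkm"  ["r" ++ S.ok]
31. n0.pre = -3  [A.pre - 11]
32. n0.ok = "rnqkmk"  [B₁.ok ++ "k"]

"rnqkmk"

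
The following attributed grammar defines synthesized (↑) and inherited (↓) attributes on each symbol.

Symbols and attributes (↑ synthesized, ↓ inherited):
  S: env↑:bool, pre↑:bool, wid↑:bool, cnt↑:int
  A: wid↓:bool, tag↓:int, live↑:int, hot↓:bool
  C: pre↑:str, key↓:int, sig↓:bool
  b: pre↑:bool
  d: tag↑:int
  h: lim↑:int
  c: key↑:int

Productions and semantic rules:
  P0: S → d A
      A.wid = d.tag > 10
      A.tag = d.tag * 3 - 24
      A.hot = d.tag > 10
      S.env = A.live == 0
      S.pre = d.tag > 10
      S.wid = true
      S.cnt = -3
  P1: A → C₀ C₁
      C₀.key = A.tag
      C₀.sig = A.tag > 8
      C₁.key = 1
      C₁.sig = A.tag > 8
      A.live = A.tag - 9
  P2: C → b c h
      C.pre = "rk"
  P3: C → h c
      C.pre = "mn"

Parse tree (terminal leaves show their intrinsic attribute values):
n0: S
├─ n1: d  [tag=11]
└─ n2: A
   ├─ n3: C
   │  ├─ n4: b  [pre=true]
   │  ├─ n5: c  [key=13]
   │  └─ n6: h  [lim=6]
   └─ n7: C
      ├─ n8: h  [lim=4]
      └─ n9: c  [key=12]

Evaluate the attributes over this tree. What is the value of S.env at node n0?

true

1. n1.tag = 11  [terminal]
2. n2.wid = true  [d.tag > 10]
3. n2.tag = 9  [d.tag * 3 - 24]
4. n2.hot = true  [d.tag > 10]
5. n3.key = 9  [A.tag]
6. n3.sig = true  [A.tag > 8]
7. n4.pre = true  [terminal]
8. n5.key = 13  [terminal]
9. n6.lim = 6  [terminal]
10. n3.pre = "rk"  ["rk"]
11. n7.key = 1  [1]
12. n7.sig = true  [A.tag > 8]
13. n8.lim = 4  [terminal]
14. n9.key = 12  [terminal]
15. n7.pre = "mn"  ["mn"]
16. n2.live = 0  [A.tag - 9]
17. n0.env = true  [A.live == 0]
18. n0.pre = true  [d.tag > 10]
19. n0.wid = true  [true]
20. n0.cnt = -3  [-3]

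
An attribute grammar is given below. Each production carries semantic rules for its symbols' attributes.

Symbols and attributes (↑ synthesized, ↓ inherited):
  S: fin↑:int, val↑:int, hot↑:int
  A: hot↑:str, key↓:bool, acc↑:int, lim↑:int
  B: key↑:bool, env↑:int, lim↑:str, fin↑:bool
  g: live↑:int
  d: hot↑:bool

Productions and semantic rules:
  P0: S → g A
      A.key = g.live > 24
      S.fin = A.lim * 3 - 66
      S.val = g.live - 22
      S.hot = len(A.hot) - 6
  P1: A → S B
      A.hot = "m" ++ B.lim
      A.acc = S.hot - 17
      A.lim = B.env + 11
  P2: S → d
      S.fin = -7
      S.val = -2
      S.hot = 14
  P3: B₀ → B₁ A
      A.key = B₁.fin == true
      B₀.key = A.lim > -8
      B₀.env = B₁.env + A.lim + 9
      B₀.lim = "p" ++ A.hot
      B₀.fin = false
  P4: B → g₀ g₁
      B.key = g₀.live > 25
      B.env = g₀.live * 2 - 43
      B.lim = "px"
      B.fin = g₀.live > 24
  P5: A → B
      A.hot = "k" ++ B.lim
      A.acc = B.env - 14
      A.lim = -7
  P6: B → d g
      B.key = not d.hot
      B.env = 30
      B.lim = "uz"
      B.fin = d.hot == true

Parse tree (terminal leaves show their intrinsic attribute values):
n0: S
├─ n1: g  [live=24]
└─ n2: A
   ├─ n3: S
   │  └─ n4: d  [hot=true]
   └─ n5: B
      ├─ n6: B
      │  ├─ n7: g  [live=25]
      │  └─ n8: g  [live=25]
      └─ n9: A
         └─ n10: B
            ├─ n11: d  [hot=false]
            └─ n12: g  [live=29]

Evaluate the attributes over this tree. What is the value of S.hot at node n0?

-1

1. n1.live = 24  [terminal]
2. n2.key = false  [g.live > 24]
3. n4.hot = true  [terminal]
4. n3.fin = -7  [-7]
5. n3.val = -2  [-2]
6. n3.hot = 14  [14]
7. n7.live = 25  [terminal]
8. n8.live = 25  [terminal]
9. n6.key = false  [g₀.live > 25]
10. n6.env = 7  [g₀.live * 2 - 43]
11. n6.lim = "px"  ["px"]
12. n6.fin = true  [g₀.live > 24]
13. n9.key = true  [B₁.fin == true]
14. n11.hot = false  [terminal]
15. n12.live = 29  [terminal]
16. n10.key = true  [not d.hot]
17. n10.env = 30  [30]
18. n10.lim = "uz"  ["uz"]
19. n10.fin = false  [d.hot == true]
20. n9.hot = "kuz"  ["k" ++ B.lim]
21. n9.acc = 16  [B.env - 14]
22. n9.lim = -7  [-7]
23. n5.key = true  [A.lim > -8]
24. n5.env = 9  [B₁.env + A.lim + 9]
25. n5.lim = "pkuz"  ["p" ++ A.hot]
26. n5.fin = false  [false]
27. n2.hot = "mpkuz"  ["m" ++ B.lim]
28. n2.acc = -3  [S.hot - 17]
29. n2.lim = 20  [B.env + 11]
30. n0.fin = -6  [A.lim * 3 - 66]
31. n0.val = 2  [g.live - 22]
32. n0.hot = -1  [len(A.hot) - 6]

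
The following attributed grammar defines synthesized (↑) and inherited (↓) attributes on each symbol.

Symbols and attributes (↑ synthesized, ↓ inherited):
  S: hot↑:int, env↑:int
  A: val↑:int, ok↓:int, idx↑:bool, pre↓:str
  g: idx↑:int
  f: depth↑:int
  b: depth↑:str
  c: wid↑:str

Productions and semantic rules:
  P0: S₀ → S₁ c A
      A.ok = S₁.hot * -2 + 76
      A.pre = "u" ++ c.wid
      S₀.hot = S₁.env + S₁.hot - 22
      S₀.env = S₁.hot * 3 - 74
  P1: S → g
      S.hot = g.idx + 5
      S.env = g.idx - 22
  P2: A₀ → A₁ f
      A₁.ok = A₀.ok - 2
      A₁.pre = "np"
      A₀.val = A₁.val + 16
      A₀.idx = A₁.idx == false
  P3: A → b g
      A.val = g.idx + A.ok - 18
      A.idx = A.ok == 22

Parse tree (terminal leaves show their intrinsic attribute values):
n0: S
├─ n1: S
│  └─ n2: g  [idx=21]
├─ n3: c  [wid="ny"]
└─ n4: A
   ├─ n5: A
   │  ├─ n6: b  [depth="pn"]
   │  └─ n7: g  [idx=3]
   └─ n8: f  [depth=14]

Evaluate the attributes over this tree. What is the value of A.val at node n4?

1. n2.idx = 21  [terminal]
2. n1.hot = 26  [g.idx + 5]
3. n1.env = -1  [g.idx - 22]
4. n3.wid = "ny"  [terminal]
5. n4.ok = 24  [S₁.hot * -2 + 76]
6. n4.pre = "uny"  ["u" ++ c.wid]
7. n5.ok = 22  [A₀.ok - 2]
8. n5.pre = "np"  ["np"]
9. n6.depth = "pn"  [terminal]
10. n7.idx = 3  [terminal]
11. n5.val = 7  [g.idx + A.ok - 18]
12. n5.idx = true  [A.ok == 22]
13. n8.depth = 14  [terminal]
14. n4.val = 23  [A₁.val + 16]
15. n4.idx = false  [A₁.idx == false]
16. n0.hot = 3  [S₁.env + S₁.hot - 22]
17. n0.env = 4  [S₁.hot * 3 - 74]

23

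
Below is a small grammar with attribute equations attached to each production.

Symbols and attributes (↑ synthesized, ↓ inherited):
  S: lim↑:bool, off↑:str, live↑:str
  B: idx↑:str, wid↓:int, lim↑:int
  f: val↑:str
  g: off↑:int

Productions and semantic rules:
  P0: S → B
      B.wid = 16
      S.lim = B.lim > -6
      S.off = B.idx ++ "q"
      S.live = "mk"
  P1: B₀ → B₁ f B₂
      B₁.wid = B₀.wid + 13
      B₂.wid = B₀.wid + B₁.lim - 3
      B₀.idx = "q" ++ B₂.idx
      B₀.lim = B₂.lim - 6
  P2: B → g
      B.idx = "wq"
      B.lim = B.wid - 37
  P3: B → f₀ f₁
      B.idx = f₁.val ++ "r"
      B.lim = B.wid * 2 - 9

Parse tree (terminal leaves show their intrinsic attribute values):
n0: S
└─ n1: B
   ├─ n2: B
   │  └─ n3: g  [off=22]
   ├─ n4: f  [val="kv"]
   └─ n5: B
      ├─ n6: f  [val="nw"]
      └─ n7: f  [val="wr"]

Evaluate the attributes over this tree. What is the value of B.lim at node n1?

-5

1. n1.wid = 16  [16]
2. n2.wid = 29  [B₀.wid + 13]
3. n3.off = 22  [terminal]
4. n2.idx = "wq"  ["wq"]
5. n2.lim = -8  [B.wid - 37]
6. n4.val = "kv"  [terminal]
7. n5.wid = 5  [B₀.wid + B₁.lim - 3]
8. n6.val = "nw"  [terminal]
9. n7.val = "wr"  [terminal]
10. n5.idx = "wrr"  [f₁.val ++ "r"]
11. n5.lim = 1  [B.wid * 2 - 9]
12. n1.idx = "qwrr"  ["q" ++ B₂.idx]
13. n1.lim = -5  [B₂.lim - 6]
14. n0.lim = true  [B.lim > -6]
15. n0.off = "qwrrq"  [B.idx ++ "q"]
16. n0.live = "mk"  ["mk"]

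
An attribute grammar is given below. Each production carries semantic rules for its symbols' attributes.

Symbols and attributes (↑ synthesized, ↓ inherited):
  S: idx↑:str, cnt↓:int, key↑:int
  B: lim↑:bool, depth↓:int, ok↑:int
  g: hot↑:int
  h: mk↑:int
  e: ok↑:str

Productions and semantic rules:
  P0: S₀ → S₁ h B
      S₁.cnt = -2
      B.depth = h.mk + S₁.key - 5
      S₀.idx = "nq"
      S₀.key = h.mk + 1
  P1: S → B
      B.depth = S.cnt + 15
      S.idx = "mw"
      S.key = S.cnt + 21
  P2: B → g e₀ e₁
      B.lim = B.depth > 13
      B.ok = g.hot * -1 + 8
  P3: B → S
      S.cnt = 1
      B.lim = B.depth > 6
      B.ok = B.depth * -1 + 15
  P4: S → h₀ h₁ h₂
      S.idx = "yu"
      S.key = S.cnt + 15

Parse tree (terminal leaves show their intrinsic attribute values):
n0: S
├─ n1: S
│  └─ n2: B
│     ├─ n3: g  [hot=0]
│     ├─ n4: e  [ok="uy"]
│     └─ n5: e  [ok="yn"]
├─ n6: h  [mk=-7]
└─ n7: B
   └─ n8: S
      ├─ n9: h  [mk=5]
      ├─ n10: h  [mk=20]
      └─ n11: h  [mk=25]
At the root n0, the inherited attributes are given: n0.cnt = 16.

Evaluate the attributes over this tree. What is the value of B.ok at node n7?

1. n0.cnt = 16  [given at root]
2. n1.cnt = -2  [-2]
3. n2.depth = 13  [S.cnt + 15]
4. n3.hot = 0  [terminal]
5. n4.ok = "uy"  [terminal]
6. n5.ok = "yn"  [terminal]
7. n2.lim = false  [B.depth > 13]
8. n2.ok = 8  [g.hot * -1 + 8]
9. n1.idx = "mw"  ["mw"]
10. n1.key = 19  [S.cnt + 21]
11. n6.mk = -7  [terminal]
12. n7.depth = 7  [h.mk + S₁.key - 5]
13. n8.cnt = 1  [1]
14. n9.mk = 5  [terminal]
15. n10.mk = 20  [terminal]
16. n11.mk = 25  [terminal]
17. n8.idx = "yu"  ["yu"]
18. n8.key = 16  [S.cnt + 15]
19. n7.lim = true  [B.depth > 6]
20. n7.ok = 8  [B.depth * -1 + 15]
21. n0.idx = "nq"  ["nq"]
22. n0.key = -6  [h.mk + 1]

8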